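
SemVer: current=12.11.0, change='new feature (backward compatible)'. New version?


Current: 12.11.0
Change category: 'new feature (backward compatible)' → minor bump
SemVer rule: minor bump → increment MINOR, reset PATCH to 0 (MAJOR unchanged)
New: 12.12.0

12.12.0


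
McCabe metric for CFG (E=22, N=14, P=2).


Formula: V(G) = E - N + 2P
V(G) = 22 - 14 + 2*2
V(G) = 8 + 4
V(G) = 12

12


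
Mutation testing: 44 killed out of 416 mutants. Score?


Mutation score = killed / total * 100
Mutation score = 44 / 416 * 100
Mutation score = 10.58%

10.58%


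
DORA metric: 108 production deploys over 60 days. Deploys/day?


Formula: deployments per day = releases / days
= 108 / 60
= 1.8 deploys/day
(equivalently, 12.6 deploys/week)

1.8 deploys/day


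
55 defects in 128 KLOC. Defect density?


Defect density = defects / KLOC
Defect density = 55 / 128
Defect density = 0.43 defects/KLOC

0.43 defects/KLOC


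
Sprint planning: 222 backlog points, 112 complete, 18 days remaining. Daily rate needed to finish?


Formula: Required rate = Remaining points / Days left
Remaining = 222 - 112 = 110 points
Required rate = 110 / 18 = 6.11 points/day

6.11 points/day


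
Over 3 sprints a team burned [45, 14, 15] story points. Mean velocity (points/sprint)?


Formula: Avg velocity = Total points / Number of sprints
Points: [45, 14, 15]
Sum = 45 + 14 + 15 = 74
Avg velocity = 74 / 3 = 24.67 points/sprint

24.67 points/sprint


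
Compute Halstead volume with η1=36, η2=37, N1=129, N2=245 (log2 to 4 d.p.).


Formula: V = N * log2(η), where N = N1 + N2 and η = η1 + η2
η = 36 + 37 = 73
N = 129 + 245 = 374
log2(73) ≈ 6.1898
V = 374 * 6.1898 = 2314.99

2314.99


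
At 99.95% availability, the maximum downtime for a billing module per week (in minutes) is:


Formula: allowed downtime = period * (100 - SLA) / 100
Period (week) = 10080 minutes
Unavailability fraction = (100 - 99.95) / 100
Allowed downtime = 10080 * (100 - 99.95) / 100
Allowed downtime = 5.04 minutes

5.04 minutes


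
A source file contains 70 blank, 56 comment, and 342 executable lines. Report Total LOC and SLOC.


Total LOC = blank + comment + code
Total LOC = 70 + 56 + 342 = 468
SLOC (source only) = code = 342

Total LOC: 468, SLOC: 342


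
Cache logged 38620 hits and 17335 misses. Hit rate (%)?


Formula: hit rate = hits / (hits + misses) * 100
hit rate = 38620 / (38620 + 17335) * 100
hit rate = 38620 / 55955 * 100
hit rate = 69.02%

69.02%


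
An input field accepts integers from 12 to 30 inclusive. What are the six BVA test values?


Range: [12, 30]
Boundaries: just below min, min, min+1, max-1, max, just above max
Values: [11, 12, 13, 29, 30, 31]

[11, 12, 13, 29, 30, 31]


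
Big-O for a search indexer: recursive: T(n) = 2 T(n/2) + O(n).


Reasoning: master theorem case 2 (merge-sort recurrence)
Complexity: O(n log n)

O(n log n)


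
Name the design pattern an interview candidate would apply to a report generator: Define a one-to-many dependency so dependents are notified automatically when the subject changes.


This matches the Observer pattern

Observer


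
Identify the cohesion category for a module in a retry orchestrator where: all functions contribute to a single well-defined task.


Reasoning: Best: single purpose
Type: Functional cohesion

Functional cohesion


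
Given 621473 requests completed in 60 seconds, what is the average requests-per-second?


Formula: throughput = requests / seconds
throughput = 621473 / 60
throughput = 10357.88 requests/second

10357.88 requests/second


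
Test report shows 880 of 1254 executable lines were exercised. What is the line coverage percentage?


Coverage = covered / total * 100
Coverage = 880 / 1254 * 100
Coverage = 70.18%

70.18%


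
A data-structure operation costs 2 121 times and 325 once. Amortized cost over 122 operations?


Formula: Amortized cost = Total cost / Operations
Total cost = (121 * 2) + (1 * 325)
Total cost = 242 + 325 = 567
Amortized = 567 / 122 = 4.6475

4.6475


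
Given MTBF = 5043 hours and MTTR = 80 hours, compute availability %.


Availability = MTBF / (MTBF + MTTR)
Availability = 5043 / (5043 + 80)
Availability = 5043 / 5123
Availability = 98.4384%

98.4384%


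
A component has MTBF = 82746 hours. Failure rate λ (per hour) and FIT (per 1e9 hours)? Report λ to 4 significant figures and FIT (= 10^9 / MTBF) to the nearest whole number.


Formula: λ = 1 / MTBF; FIT = λ × 1e9 = 1e9 / MTBF
λ = 1 / 82746 ≈ 1.209e-05 failures/hour
FIT = 1e9 / 82746 ≈ 12085 failures per 1e9 hours (nearest whole number)

λ = 1.209e-05 /h, FIT = 12085


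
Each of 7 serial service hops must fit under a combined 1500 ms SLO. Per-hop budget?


Formula: per_stage = total_budget / stages
per_stage = 1500 / 7
per_stage = 214.29 ms

214.29 ms


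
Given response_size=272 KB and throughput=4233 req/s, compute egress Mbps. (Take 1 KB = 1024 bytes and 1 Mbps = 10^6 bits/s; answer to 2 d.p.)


Formula: Mbps = payload_bytes * RPS * 8 / 1e6
Payload per request = 272 KB = 272 * 1024 = 278528 bytes
Total bytes/sec = 278528 * 4233 = 1179009024
Total bits/sec = 1179009024 * 8 = 9432072192
Mbps = 9432072192 / 1e6 = 9432.07

9432.07 Mbps


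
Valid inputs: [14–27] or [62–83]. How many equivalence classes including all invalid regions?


Valid ranges: [14,27] and [62,83]
Class 1: x < 14 — invalid
Class 2: 14 ≤ x ≤ 27 — valid
Class 3: 27 < x < 62 — invalid (gap between ranges)
Class 4: 62 ≤ x ≤ 83 — valid
Class 5: x > 83 — invalid
Total equivalence classes: 5

5 equivalence classes


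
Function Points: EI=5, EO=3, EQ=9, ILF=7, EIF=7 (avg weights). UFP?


UFP = EI*4 + EO*5 + EQ*4 + ILF*10 + EIF*7
UFP = 5*4 + 3*5 + 9*4 + 7*10 + 7*7
UFP = 20 + 15 + 36 + 70 + 49
UFP = 190

190


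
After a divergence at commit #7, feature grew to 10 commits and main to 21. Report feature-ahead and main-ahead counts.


Common ancestor: commit #7
feature commits after divergence: 10 - 7 = 3
main commits after divergence: 21 - 7 = 14
feature is 3 commits ahead of main
main is 14 commits ahead of feature

feature ahead: 3, main ahead: 14


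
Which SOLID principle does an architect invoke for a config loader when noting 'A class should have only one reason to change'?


This describes the Single Responsibility Principle (SRP)

Single Responsibility Principle (SRP)


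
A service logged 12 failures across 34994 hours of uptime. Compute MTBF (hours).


Formula: MTBF = Total operating time / Number of failures
MTBF = 34994 / 12
MTBF = 2916.17 hours

2916.17 hours


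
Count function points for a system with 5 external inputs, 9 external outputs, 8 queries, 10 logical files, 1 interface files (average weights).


UFP = EI*4 + EO*5 + EQ*4 + ILF*10 + EIF*7
UFP = 5*4 + 9*5 + 8*4 + 10*10 + 1*7
UFP = 20 + 45 + 32 + 100 + 7
UFP = 204

204


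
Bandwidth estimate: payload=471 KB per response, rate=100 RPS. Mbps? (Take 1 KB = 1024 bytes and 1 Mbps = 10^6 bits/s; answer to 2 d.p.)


Formula: Mbps = payload_bytes * RPS * 8 / 1e6
Payload per request = 471 KB = 471 * 1024 = 482304 bytes
Total bytes/sec = 482304 * 100 = 48230400
Total bits/sec = 48230400 * 8 = 385843200
Mbps = 385843200 / 1e6 = 385.84

385.84 Mbps


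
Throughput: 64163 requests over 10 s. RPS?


Formula: throughput = requests / seconds
throughput = 64163 / 10
throughput = 6416.3 requests/second

6416.3 requests/second


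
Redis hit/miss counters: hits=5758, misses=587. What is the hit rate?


Formula: hit rate = hits / (hits + misses) * 100
hit rate = 5758 / (5758 + 587) * 100
hit rate = 5758 / 6345 * 100
hit rate = 90.75%

90.75%


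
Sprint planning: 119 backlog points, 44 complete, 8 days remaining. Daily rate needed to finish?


Formula: Required rate = Remaining points / Days left
Remaining = 119 - 44 = 75 points
Required rate = 75 / 8 = 9.38 points/day

9.38 points/day


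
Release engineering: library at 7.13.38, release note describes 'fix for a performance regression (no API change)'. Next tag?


Current: 7.13.38
Change category: 'fix for a performance regression (no API change)' → patch bump
SemVer rule: patch bump → increment PATCH (MAJOR and MINOR unchanged)
New: 7.13.39

7.13.39


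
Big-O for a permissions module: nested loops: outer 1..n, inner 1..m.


Reasoning: product of independent bounds
Complexity: O(n*m)

O(n*m)


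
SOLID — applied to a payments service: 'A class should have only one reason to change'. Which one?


This describes the Single Responsibility Principle (SRP)

Single Responsibility Principle (SRP)


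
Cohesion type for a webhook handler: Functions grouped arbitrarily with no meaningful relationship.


Reasoning: Worst: random grouping
Type: Coincidental cohesion

Coincidental cohesion


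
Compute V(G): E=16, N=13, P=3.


Formula: V(G) = E - N + 2P
V(G) = 16 - 13 + 2*3
V(G) = 3 + 6
V(G) = 9

9


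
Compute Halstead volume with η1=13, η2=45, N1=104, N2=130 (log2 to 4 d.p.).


Formula: V = N * log2(η), where N = N1 + N2 and η = η1 + η2
η = 13 + 45 = 58
N = 104 + 130 = 234
log2(58) ≈ 5.8580
V = 234 * 5.8580 = 1370.77

1370.77


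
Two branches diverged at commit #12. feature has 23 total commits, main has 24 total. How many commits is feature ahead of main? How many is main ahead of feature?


Common ancestor: commit #12
feature commits after divergence: 23 - 12 = 11
main commits after divergence: 24 - 12 = 12
feature is 11 commits ahead of main
main is 12 commits ahead of feature

feature ahead: 11, main ahead: 12


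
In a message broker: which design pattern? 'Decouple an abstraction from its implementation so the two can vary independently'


This matches the Bridge pattern

Bridge


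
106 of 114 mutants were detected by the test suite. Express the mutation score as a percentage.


Mutation score = killed / total * 100
Mutation score = 106 / 114 * 100
Mutation score = 92.98%

92.98%


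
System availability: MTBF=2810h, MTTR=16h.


Availability = MTBF / (MTBF + MTTR)
Availability = 2810 / (2810 + 16)
Availability = 2810 / 2826
Availability = 99.4338%

99.4338%


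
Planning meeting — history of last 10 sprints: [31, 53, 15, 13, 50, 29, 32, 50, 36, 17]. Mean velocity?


Formula: Avg velocity = Total points / Number of sprints
Points: [31, 53, 15, 13, 50, 29, 32, 50, 36, 17]
Sum = 31 + 53 + 15 + 13 + 50 + 29 + 32 + 50 + 36 + 17 = 326
Avg velocity = 326 / 10 = 32.6 points/sprint

32.6 points/sprint


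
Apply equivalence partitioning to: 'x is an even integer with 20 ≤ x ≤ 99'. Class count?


Constraint: even integers in [20, 99]
Class 1: x < 20 — out-of-range invalid
Class 2: x in [20,99] but odd — wrong type invalid
Class 3: x in [20,99] and even — valid
Class 4: x > 99 — out-of-range invalid
Total equivalence classes: 4

4 equivalence classes


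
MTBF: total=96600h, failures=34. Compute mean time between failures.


Formula: MTBF = Total operating time / Number of failures
MTBF = 96600 / 34
MTBF = 2841.18 hours

2841.18 hours


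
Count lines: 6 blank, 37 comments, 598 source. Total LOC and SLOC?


Total LOC = blank + comment + code
Total LOC = 6 + 37 + 598 = 641
SLOC (source only) = code = 598

Total LOC: 641, SLOC: 598


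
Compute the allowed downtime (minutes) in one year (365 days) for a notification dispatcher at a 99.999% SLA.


Formula: allowed downtime = period * (100 - SLA) / 100
Period (year (365 days)) = 525600 minutes
Unavailability fraction = (100 - 99.999) / 100
Allowed downtime = 525600 * (100 - 99.999) / 100
Allowed downtime = 5.256 minutes

5.256 minutes


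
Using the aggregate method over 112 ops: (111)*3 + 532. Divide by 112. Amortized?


Formula: Amortized cost = Total cost / Operations
Total cost = (111 * 3) + (1 * 532)
Total cost = 333 + 532 = 865
Amortized = 865 / 112 = 7.7232

7.7232


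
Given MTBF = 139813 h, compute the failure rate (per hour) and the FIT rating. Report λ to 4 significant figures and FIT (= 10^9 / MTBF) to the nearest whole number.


Formula: λ = 1 / MTBF; FIT = λ × 1e9 = 1e9 / MTBF
λ = 1 / 139813 ≈ 7.152e-06 failures/hour
FIT = 1e9 / 139813 ≈ 7152 failures per 1e9 hours (nearest whole number)

λ = 7.152e-06 /h, FIT = 7152


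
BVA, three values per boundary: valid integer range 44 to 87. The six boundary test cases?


Range: [44, 87]
Boundaries: just below min, min, min+1, max-1, max, just above max
Values: [43, 44, 45, 86, 87, 88]

[43, 44, 45, 86, 87, 88]


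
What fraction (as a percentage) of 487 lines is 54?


Coverage = covered / total * 100
Coverage = 54 / 487 * 100
Coverage = 11.09%

11.09%


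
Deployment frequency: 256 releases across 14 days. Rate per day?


Formula: deployments per day = releases / days
= 256 / 14
= 18.286 deploys/day
(equivalently, 128.0 deploys/week)

18.286 deploys/day


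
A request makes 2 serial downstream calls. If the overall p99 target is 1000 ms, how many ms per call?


Formula: per_stage = total_budget / stages
per_stage = 1000 / 2
per_stage = 500.0 ms

500.0 ms


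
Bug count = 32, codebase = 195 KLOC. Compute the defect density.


Defect density = defects / KLOC
Defect density = 32 / 195
Defect density = 0.164 defects/KLOC

0.164 defects/KLOC


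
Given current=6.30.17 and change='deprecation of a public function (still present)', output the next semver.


Current: 6.30.17
Change category: 'deprecation of a public function (still present)' → minor bump
SemVer rule: minor bump → increment MINOR, reset PATCH to 0 (MAJOR unchanged)
New: 6.31.0

6.31.0


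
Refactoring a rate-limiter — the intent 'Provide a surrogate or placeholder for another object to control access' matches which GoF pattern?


This matches the Proxy pattern

Proxy


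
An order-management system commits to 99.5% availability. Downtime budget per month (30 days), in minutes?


Formula: allowed downtime = period * (100 - SLA) / 100
Period (month (30 days)) = 43200 minutes
Unavailability fraction = (100 - 99.5) / 100
Allowed downtime = 43200 * (100 - 99.5) / 100
Allowed downtime = 216.0 minutes

216.0 minutes


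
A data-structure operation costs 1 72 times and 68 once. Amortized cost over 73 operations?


Formula: Amortized cost = Total cost / Operations
Total cost = (72 * 1) + (1 * 68)
Total cost = 72 + 68 = 140
Amortized = 140 / 73 = 1.9178

1.9178


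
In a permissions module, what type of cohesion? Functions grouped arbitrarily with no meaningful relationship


Reasoning: Worst: random grouping
Type: Coincidental cohesion

Coincidental cohesion


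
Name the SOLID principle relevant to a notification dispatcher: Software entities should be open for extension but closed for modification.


This describes the Open/Closed Principle (OCP)

Open/Closed Principle (OCP)


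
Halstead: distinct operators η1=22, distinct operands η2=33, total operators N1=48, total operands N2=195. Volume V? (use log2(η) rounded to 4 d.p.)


Formula: V = N * log2(η), where N = N1 + N2 and η = η1 + η2
η = 22 + 33 = 55
N = 48 + 195 = 243
log2(55) ≈ 5.7814
V = 243 * 5.7814 = 1404.88

1404.88


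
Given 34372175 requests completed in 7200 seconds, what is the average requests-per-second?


Formula: throughput = requests / seconds
throughput = 34372175 / 7200
throughput = 4773.91 requests/second

4773.91 requests/second


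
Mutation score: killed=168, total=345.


Mutation score = killed / total * 100
Mutation score = 168 / 345 * 100
Mutation score = 48.7%

48.7%


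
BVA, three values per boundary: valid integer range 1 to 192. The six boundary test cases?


Range: [1, 192]
Boundaries: just below min, min, min+1, max-1, max, just above max
Values: [0, 1, 2, 191, 192, 193]

[0, 1, 2, 191, 192, 193]


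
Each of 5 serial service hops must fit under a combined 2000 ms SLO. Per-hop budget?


Formula: per_stage = total_budget / stages
per_stage = 2000 / 5
per_stage = 400.0 ms

400.0 ms


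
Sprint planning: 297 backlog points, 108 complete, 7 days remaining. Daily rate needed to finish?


Formula: Required rate = Remaining points / Days left
Remaining = 297 - 108 = 189 points
Required rate = 189 / 7 = 27.0 points/day

27.0 points/day


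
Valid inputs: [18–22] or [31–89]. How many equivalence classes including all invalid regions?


Valid ranges: [18,22] and [31,89]
Class 1: x < 18 — invalid
Class 2: 18 ≤ x ≤ 22 — valid
Class 3: 22 < x < 31 — invalid (gap between ranges)
Class 4: 31 ≤ x ≤ 89 — valid
Class 5: x > 89 — invalid
Total equivalence classes: 5

5 equivalence classes


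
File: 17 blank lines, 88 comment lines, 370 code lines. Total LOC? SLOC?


Total LOC = blank + comment + code
Total LOC = 17 + 88 + 370 = 475
SLOC (source only) = code = 370

Total LOC: 475, SLOC: 370


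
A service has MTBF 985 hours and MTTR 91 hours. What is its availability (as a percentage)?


Availability = MTBF / (MTBF + MTTR)
Availability = 985 / (985 + 91)
Availability = 985 / 1076
Availability = 91.5428%

91.5428%


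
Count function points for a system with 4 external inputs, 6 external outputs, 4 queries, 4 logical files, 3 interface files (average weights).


UFP = EI*4 + EO*5 + EQ*4 + ILF*10 + EIF*7
UFP = 4*4 + 6*5 + 4*4 + 4*10 + 3*7
UFP = 16 + 30 + 16 + 40 + 21
UFP = 123

123


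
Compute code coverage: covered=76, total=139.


Coverage = covered / total * 100
Coverage = 76 / 139 * 100
Coverage = 54.68%

54.68%


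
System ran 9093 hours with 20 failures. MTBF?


Formula: MTBF = Total operating time / Number of failures
MTBF = 9093 / 20
MTBF = 454.65 hours

454.65 hours


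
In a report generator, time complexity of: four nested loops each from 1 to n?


Reasoning: four levels of nesting
Complexity: O(n^4)

O(n^4)


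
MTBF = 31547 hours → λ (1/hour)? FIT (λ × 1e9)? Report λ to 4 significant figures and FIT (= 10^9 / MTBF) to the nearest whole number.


Formula: λ = 1 / MTBF; FIT = λ × 1e9 = 1e9 / MTBF
λ = 1 / 31547 ≈ 3.170e-05 failures/hour
FIT = 1e9 / 31547 ≈ 31699 failures per 1e9 hours (nearest whole number)

λ = 3.170e-05 /h, FIT = 31699


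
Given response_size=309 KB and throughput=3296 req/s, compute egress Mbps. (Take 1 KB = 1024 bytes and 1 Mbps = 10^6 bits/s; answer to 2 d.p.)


Formula: Mbps = payload_bytes * RPS * 8 / 1e6
Payload per request = 309 KB = 309 * 1024 = 316416 bytes
Total bytes/sec = 316416 * 3296 = 1042907136
Total bits/sec = 1042907136 * 8 = 8343257088
Mbps = 8343257088 / 1e6 = 8343.26

8343.26 Mbps


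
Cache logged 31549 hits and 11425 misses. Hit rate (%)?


Formula: hit rate = hits / (hits + misses) * 100
hit rate = 31549 / (31549 + 11425) * 100
hit rate = 31549 / 42974 * 100
hit rate = 73.41%

73.41%


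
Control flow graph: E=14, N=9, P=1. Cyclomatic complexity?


Formula: V(G) = E - N + 2P
V(G) = 14 - 9 + 2*1
V(G) = 5 + 2
V(G) = 7

7


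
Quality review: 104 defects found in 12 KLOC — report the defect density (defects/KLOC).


Defect density = defects / KLOC
Defect density = 104 / 12
Defect density = 8.667 defects/KLOC

8.667 defects/KLOC


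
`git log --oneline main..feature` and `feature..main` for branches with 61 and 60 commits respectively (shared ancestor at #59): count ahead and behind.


Common ancestor: commit #59
feature commits after divergence: 61 - 59 = 2
main commits after divergence: 60 - 59 = 1
feature is 2 commits ahead of main
main is 1 commits ahead of feature

feature ahead: 2, main ahead: 1


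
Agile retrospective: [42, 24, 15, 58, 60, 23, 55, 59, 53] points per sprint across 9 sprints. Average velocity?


Formula: Avg velocity = Total points / Number of sprints
Points: [42, 24, 15, 58, 60, 23, 55, 59, 53]
Sum = 42 + 24 + 15 + 58 + 60 + 23 + 55 + 59 + 53 = 389
Avg velocity = 389 / 9 = 43.22 points/sprint

43.22 points/sprint


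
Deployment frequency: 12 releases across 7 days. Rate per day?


Formula: deployments per day = releases / days
= 12 / 7
= 1.714 deploys/day
(equivalently, 12.0 deploys/week)

1.714 deploys/day


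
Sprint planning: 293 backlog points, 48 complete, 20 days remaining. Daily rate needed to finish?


Formula: Required rate = Remaining points / Days left
Remaining = 293 - 48 = 245 points
Required rate = 245 / 20 = 12.25 points/day

12.25 points/day


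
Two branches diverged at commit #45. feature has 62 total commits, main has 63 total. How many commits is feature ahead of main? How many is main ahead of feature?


Common ancestor: commit #45
feature commits after divergence: 62 - 45 = 17
main commits after divergence: 63 - 45 = 18
feature is 17 commits ahead of main
main is 18 commits ahead of feature

feature ahead: 17, main ahead: 18


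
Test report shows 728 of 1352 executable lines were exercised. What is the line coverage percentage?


Coverage = covered / total * 100
Coverage = 728 / 1352 * 100
Coverage = 53.85%

53.85%


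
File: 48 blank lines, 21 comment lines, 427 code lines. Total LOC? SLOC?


Total LOC = blank + comment + code
Total LOC = 48 + 21 + 427 = 496
SLOC (source only) = code = 427

Total LOC: 496, SLOC: 427


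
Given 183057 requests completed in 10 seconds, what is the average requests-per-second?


Formula: throughput = requests / seconds
throughput = 183057 / 10
throughput = 18305.7 requests/second

18305.7 requests/second


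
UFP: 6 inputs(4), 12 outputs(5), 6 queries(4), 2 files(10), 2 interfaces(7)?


UFP = EI*4 + EO*5 + EQ*4 + ILF*10 + EIF*7
UFP = 6*4 + 12*5 + 6*4 + 2*10 + 2*7
UFP = 24 + 60 + 24 + 20 + 14
UFP = 142

142


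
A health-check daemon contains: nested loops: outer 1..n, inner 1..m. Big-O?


Reasoning: product of independent bounds
Complexity: O(n*m)

O(n*m)


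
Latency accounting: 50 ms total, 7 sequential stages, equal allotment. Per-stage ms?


Formula: per_stage = total_budget / stages
per_stage = 50 / 7
per_stage = 7.14 ms

7.14 ms


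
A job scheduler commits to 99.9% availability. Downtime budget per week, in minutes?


Formula: allowed downtime = period * (100 - SLA) / 100
Period (week) = 10080 minutes
Unavailability fraction = (100 - 99.9) / 100
Allowed downtime = 10080 * (100 - 99.9) / 100
Allowed downtime = 10.08 minutes

10.08 minutes


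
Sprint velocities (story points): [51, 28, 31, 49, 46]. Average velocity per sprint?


Formula: Avg velocity = Total points / Number of sprints
Points: [51, 28, 31, 49, 46]
Sum = 51 + 28 + 31 + 49 + 46 = 205
Avg velocity = 205 / 5 = 41.0 points/sprint

41.0 points/sprint


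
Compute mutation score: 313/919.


Mutation score = killed / total * 100
Mutation score = 313 / 919 * 100
Mutation score = 34.06%

34.06%


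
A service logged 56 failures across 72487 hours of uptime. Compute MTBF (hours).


Formula: MTBF = Total operating time / Number of failures
MTBF = 72487 / 56
MTBF = 1294.41 hours

1294.41 hours


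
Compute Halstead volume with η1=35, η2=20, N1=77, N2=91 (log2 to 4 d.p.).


Formula: V = N * log2(η), where N = N1 + N2 and η = η1 + η2
η = 35 + 20 = 55
N = 77 + 91 = 168
log2(55) ≈ 5.7814
V = 168 * 5.7814 = 971.28

971.28


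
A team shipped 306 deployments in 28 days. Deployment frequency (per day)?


Formula: deployments per day = releases / days
= 306 / 28
= 10.929 deploys/day
(equivalently, 76.5 deploys/week)

10.929 deploys/day


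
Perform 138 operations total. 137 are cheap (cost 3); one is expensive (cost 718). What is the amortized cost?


Formula: Amortized cost = Total cost / Operations
Total cost = (137 * 3) + (1 * 718)
Total cost = 411 + 718 = 1129
Amortized = 1129 / 138 = 8.1812

8.1812


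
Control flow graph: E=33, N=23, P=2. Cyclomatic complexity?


Formula: V(G) = E - N + 2P
V(G) = 33 - 23 + 2*2
V(G) = 10 + 4
V(G) = 14

14


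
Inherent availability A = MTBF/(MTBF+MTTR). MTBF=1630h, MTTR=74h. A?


Availability = MTBF / (MTBF + MTTR)
Availability = 1630 / (1630 + 74)
Availability = 1630 / 1704
Availability = 95.6573%

95.6573%


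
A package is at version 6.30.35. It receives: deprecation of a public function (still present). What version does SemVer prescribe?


Current: 6.30.35
Change category: 'deprecation of a public function (still present)' → minor bump
SemVer rule: minor bump → increment MINOR, reset PATCH to 0 (MAJOR unchanged)
New: 6.31.0

6.31.0


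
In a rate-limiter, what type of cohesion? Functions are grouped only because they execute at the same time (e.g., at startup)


Reasoning: Related by timing only
Type: Temporal cohesion

Temporal cohesion


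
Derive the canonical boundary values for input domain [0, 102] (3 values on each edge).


Range: [0, 102]
Boundaries: just below min, min, min+1, max-1, max, just above max
Values: [-1, 0, 1, 101, 102, 103]

[-1, 0, 1, 101, 102, 103]


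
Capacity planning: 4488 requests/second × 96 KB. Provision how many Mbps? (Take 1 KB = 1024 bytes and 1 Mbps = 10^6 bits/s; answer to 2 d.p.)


Formula: Mbps = payload_bytes * RPS * 8 / 1e6
Payload per request = 96 KB = 96 * 1024 = 98304 bytes
Total bytes/sec = 98304 * 4488 = 441188352
Total bits/sec = 441188352 * 8 = 3529506816
Mbps = 3529506816 / 1e6 = 3529.51

3529.51 Mbps


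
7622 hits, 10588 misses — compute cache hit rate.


Formula: hit rate = hits / (hits + misses) * 100
hit rate = 7622 / (7622 + 10588) * 100
hit rate = 7622 / 18210 * 100
hit rate = 41.86%

41.86%


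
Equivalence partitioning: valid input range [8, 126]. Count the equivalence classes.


Valid range: [8, 126]
Class 1: x < 8 — invalid
Class 2: 8 ≤ x ≤ 126 — valid
Class 3: x > 126 — invalid
Total equivalence classes: 3

3 equivalence classes


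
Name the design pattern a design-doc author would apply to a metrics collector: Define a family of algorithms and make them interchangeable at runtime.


This matches the Strategy pattern

Strategy


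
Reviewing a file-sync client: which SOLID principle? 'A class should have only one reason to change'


This describes the Single Responsibility Principle (SRP)

Single Responsibility Principle (SRP)


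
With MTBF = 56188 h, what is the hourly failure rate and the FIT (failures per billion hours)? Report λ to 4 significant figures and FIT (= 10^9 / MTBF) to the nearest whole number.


Formula: λ = 1 / MTBF; FIT = λ × 1e9 = 1e9 / MTBF
λ = 1 / 56188 ≈ 1.780e-05 failures/hour
FIT = 1e9 / 56188 ≈ 17797 failures per 1e9 hours (nearest whole number)

λ = 1.780e-05 /h, FIT = 17797


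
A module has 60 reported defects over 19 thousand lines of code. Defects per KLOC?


Defect density = defects / KLOC
Defect density = 60 / 19
Defect density = 3.158 defects/KLOC

3.158 defects/KLOC


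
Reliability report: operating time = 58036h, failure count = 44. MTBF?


Formula: MTBF = Total operating time / Number of failures
MTBF = 58036 / 44
MTBF = 1319.0 hours

1319.0 hours


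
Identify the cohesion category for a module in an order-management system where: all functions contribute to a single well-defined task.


Reasoning: Best: single purpose
Type: Functional cohesion

Functional cohesion


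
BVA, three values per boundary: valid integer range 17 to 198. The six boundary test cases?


Range: [17, 198]
Boundaries: just below min, min, min+1, max-1, max, just above max
Values: [16, 17, 18, 197, 198, 199]

[16, 17, 18, 197, 198, 199]


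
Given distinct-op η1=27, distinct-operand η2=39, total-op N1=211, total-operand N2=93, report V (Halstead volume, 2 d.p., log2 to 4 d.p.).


Formula: V = N * log2(η), where N = N1 + N2 and η = η1 + η2
η = 27 + 39 = 66
N = 211 + 93 = 304
log2(66) ≈ 6.0444
V = 304 * 6.0444 = 1837.50

1837.50


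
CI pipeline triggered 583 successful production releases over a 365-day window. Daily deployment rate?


Formula: deployments per day = releases / days
= 583 / 365
= 1.597 deploys/day
(equivalently, 11.18 deploys/week)

1.597 deploys/day


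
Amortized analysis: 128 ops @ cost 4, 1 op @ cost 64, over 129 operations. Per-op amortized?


Formula: Amortized cost = Total cost / Operations
Total cost = (128 * 4) + (1 * 64)
Total cost = 512 + 64 = 576
Amortized = 576 / 129 = 4.4651

4.4651


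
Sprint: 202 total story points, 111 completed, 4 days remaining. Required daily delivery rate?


Formula: Required rate = Remaining points / Days left
Remaining = 202 - 111 = 91 points
Required rate = 91 / 4 = 22.75 points/day

22.75 points/day


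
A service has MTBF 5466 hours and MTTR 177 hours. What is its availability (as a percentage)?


Availability = MTBF / (MTBF + MTTR)
Availability = 5466 / (5466 + 177)
Availability = 5466 / 5643
Availability = 96.8634%

96.8634%


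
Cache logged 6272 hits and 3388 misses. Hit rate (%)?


Formula: hit rate = hits / (hits + misses) * 100
hit rate = 6272 / (6272 + 3388) * 100
hit rate = 6272 / 9660 * 100
hit rate = 64.93%

64.93%


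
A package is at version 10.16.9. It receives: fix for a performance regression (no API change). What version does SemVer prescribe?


Current: 10.16.9
Change category: 'fix for a performance regression (no API change)' → patch bump
SemVer rule: patch bump → increment PATCH (MAJOR and MINOR unchanged)
New: 10.16.10

10.16.10


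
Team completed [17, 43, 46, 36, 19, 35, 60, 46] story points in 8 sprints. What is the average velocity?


Formula: Avg velocity = Total points / Number of sprints
Points: [17, 43, 46, 36, 19, 35, 60, 46]
Sum = 17 + 43 + 46 + 36 + 19 + 35 + 60 + 46 = 302
Avg velocity = 302 / 8 = 37.75 points/sprint

37.75 points/sprint


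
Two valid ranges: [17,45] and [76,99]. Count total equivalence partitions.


Valid ranges: [17,45] and [76,99]
Class 1: x < 17 — invalid
Class 2: 17 ≤ x ≤ 45 — valid
Class 3: 45 < x < 76 — invalid (gap between ranges)
Class 4: 76 ≤ x ≤ 99 — valid
Class 5: x > 99 — invalid
Total equivalence classes: 5

5 equivalence classes


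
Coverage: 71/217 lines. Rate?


Coverage = covered / total * 100
Coverage = 71 / 217 * 100
Coverage = 32.72%

32.72%


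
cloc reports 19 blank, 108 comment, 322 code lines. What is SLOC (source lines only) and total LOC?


Total LOC = blank + comment + code
Total LOC = 19 + 108 + 322 = 449
SLOC (source only) = code = 322

Total LOC: 449, SLOC: 322


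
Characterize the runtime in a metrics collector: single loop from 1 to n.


Reasoning: one pass through n items
Complexity: O(n)

O(n)


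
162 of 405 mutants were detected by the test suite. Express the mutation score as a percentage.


Mutation score = killed / total * 100
Mutation score = 162 / 405 * 100
Mutation score = 40.0%

40.0%


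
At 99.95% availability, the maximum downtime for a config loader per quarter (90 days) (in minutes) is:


Formula: allowed downtime = period * (100 - SLA) / 100
Period (quarter (90 days)) = 129600 minutes
Unavailability fraction = (100 - 99.95) / 100
Allowed downtime = 129600 * (100 - 99.95) / 100
Allowed downtime = 64.8 minutes

64.8 minutes


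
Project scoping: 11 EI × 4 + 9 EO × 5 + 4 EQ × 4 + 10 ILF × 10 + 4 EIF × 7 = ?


UFP = EI*4 + EO*5 + EQ*4 + ILF*10 + EIF*7
UFP = 11*4 + 9*5 + 4*4 + 10*10 + 4*7
UFP = 44 + 45 + 16 + 100 + 28
UFP = 233

233


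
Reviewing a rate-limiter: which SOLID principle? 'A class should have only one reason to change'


This describes the Single Responsibility Principle (SRP)

Single Responsibility Principle (SRP)


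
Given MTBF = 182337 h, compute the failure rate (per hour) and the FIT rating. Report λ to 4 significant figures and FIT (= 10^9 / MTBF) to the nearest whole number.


Formula: λ = 1 / MTBF; FIT = λ × 1e9 = 1e9 / MTBF
λ = 1 / 182337 ≈ 5.484e-06 failures/hour
FIT = 1e9 / 182337 ≈ 5484 failures per 1e9 hours (nearest whole number)

λ = 5.484e-06 /h, FIT = 5484


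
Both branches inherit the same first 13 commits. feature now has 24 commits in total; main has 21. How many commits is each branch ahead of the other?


Common ancestor: commit #13
feature commits after divergence: 24 - 13 = 11
main commits after divergence: 21 - 13 = 8
feature is 11 commits ahead of main
main is 8 commits ahead of feature

feature ahead: 11, main ahead: 8


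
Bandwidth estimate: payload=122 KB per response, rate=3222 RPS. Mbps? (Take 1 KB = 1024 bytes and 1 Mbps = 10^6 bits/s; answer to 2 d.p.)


Formula: Mbps = payload_bytes * RPS * 8 / 1e6
Payload per request = 122 KB = 122 * 1024 = 124928 bytes
Total bytes/sec = 124928 * 3222 = 402518016
Total bits/sec = 402518016 * 8 = 3220144128
Mbps = 3220144128 / 1e6 = 3220.14

3220.14 Mbps


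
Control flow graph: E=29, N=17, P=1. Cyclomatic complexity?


Formula: V(G) = E - N + 2P
V(G) = 29 - 17 + 2*1
V(G) = 12 + 2
V(G) = 14

14


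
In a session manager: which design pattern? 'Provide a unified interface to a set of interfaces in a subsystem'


This matches the Facade pattern

Facade


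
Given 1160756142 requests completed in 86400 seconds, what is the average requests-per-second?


Formula: throughput = requests / seconds
throughput = 1160756142 / 86400
throughput = 13434.68 requests/second

13434.68 requests/second


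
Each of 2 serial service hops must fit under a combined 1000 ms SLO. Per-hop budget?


Formula: per_stage = total_budget / stages
per_stage = 1000 / 2
per_stage = 500.0 ms

500.0 ms


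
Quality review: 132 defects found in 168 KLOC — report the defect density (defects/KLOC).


Defect density = defects / KLOC
Defect density = 132 / 168
Defect density = 0.786 defects/KLOC

0.786 defects/KLOC


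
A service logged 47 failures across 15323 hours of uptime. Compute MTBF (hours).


Formula: MTBF = Total operating time / Number of failures
MTBF = 15323 / 47
MTBF = 326.02 hours

326.02 hours


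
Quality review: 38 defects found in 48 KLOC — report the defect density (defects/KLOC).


Defect density = defects / KLOC
Defect density = 38 / 48
Defect density = 0.792 defects/KLOC

0.792 defects/KLOC


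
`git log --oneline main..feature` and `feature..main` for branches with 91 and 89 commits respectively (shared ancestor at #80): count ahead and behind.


Common ancestor: commit #80
feature commits after divergence: 91 - 80 = 11
main commits after divergence: 89 - 80 = 9
feature is 11 commits ahead of main
main is 9 commits ahead of feature

feature ahead: 11, main ahead: 9


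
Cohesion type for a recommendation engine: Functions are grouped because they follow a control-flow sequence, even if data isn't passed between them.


Reasoning: Grouped by order of execution within a routine, not by data flow
Type: Procedural cohesion

Procedural cohesion


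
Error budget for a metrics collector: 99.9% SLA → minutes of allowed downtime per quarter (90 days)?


Formula: allowed downtime = period * (100 - SLA) / 100
Period (quarter (90 days)) = 129600 minutes
Unavailability fraction = (100 - 99.9) / 100
Allowed downtime = 129600 * (100 - 99.9) / 100
Allowed downtime = 129.6 minutes

129.6 minutes


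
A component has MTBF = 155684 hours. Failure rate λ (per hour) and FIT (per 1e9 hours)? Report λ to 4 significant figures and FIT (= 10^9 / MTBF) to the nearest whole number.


Formula: λ = 1 / MTBF; FIT = λ × 1e9 = 1e9 / MTBF
λ = 1 / 155684 ≈ 6.423e-06 failures/hour
FIT = 1e9 / 155684 ≈ 6423 failures per 1e9 hours (nearest whole number)

λ = 6.423e-06 /h, FIT = 6423


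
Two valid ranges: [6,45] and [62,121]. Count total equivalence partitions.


Valid ranges: [6,45] and [62,121]
Class 1: x < 6 — invalid
Class 2: 6 ≤ x ≤ 45 — valid
Class 3: 45 < x < 62 — invalid (gap between ranges)
Class 4: 62 ≤ x ≤ 121 — valid
Class 5: x > 121 — invalid
Total equivalence classes: 5

5 equivalence classes


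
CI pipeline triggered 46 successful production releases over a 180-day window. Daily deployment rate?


Formula: deployments per day = releases / days
= 46 / 180
= 0.256 deploys/day
(equivalently, 1.79 deploys/week)

0.256 deploys/day


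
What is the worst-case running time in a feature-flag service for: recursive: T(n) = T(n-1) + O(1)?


Reasoning: linear recursion with constant work per frame
Complexity: O(n)

O(n)


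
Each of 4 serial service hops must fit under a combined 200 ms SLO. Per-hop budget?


Formula: per_stage = total_budget / stages
per_stage = 200 / 4
per_stage = 50.0 ms

50.0 ms


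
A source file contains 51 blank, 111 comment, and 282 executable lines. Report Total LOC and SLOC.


Total LOC = blank + comment + code
Total LOC = 51 + 111 + 282 = 444
SLOC (source only) = code = 282

Total LOC: 444, SLOC: 282


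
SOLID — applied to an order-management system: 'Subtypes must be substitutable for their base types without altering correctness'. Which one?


This describes the Liskov Substitution Principle (LSP)

Liskov Substitution Principle (LSP)


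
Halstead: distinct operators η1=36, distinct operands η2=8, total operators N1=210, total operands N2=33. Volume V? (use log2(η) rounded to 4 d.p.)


Formula: V = N * log2(η), where N = N1 + N2 and η = η1 + η2
η = 36 + 8 = 44
N = 210 + 33 = 243
log2(44) ≈ 5.4594
V = 243 * 5.4594 = 1326.63

1326.63


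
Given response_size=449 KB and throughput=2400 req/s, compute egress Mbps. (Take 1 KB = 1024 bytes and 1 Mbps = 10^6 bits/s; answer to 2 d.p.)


Formula: Mbps = payload_bytes * RPS * 8 / 1e6
Payload per request = 449 KB = 449 * 1024 = 459776 bytes
Total bytes/sec = 459776 * 2400 = 1103462400
Total bits/sec = 1103462400 * 8 = 8827699200
Mbps = 8827699200 / 1e6 = 8827.7

8827.7 Mbps


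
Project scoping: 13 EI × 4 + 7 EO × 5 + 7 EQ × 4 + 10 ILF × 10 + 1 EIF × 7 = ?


UFP = EI*4 + EO*5 + EQ*4 + ILF*10 + EIF*7
UFP = 13*4 + 7*5 + 7*4 + 10*10 + 1*7
UFP = 52 + 35 + 28 + 100 + 7
UFP = 222

222


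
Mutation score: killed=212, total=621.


Mutation score = killed / total * 100
Mutation score = 212 / 621 * 100
Mutation score = 34.14%

34.14%


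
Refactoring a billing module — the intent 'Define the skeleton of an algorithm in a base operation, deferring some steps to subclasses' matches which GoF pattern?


This matches the Template Method pattern

Template Method


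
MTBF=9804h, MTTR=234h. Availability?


Availability = MTBF / (MTBF + MTTR)
Availability = 9804 / (9804 + 234)
Availability = 9804 / 10038
Availability = 97.6689%

97.6689%


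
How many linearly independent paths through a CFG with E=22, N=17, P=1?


Formula: V(G) = E - N + 2P
V(G) = 22 - 17 + 2*1
V(G) = 5 + 2
V(G) = 7

7


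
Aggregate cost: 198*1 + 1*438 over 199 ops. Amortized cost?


Formula: Amortized cost = Total cost / Operations
Total cost = (198 * 1) + (1 * 438)
Total cost = 198 + 438 = 636
Amortized = 636 / 199 = 3.196

3.196


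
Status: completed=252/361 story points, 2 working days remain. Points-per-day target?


Formula: Required rate = Remaining points / Days left
Remaining = 361 - 252 = 109 points
Required rate = 109 / 2 = 54.5 points/day

54.5 points/day


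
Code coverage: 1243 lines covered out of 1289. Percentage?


Coverage = covered / total * 100
Coverage = 1243 / 1289 * 100
Coverage = 96.43%

96.43%


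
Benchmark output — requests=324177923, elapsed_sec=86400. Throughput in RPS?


Formula: throughput = requests / seconds
throughput = 324177923 / 86400
throughput = 3752.06 requests/second

3752.06 requests/second


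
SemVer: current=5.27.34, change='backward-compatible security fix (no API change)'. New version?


Current: 5.27.34
Change category: 'backward-compatible security fix (no API change)' → patch bump
SemVer rule: patch bump → increment PATCH (MAJOR and MINOR unchanged)
New: 5.27.35

5.27.35


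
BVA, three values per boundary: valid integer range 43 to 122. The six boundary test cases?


Range: [43, 122]
Boundaries: just below min, min, min+1, max-1, max, just above max
Values: [42, 43, 44, 121, 122, 123]

[42, 43, 44, 121, 122, 123]
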